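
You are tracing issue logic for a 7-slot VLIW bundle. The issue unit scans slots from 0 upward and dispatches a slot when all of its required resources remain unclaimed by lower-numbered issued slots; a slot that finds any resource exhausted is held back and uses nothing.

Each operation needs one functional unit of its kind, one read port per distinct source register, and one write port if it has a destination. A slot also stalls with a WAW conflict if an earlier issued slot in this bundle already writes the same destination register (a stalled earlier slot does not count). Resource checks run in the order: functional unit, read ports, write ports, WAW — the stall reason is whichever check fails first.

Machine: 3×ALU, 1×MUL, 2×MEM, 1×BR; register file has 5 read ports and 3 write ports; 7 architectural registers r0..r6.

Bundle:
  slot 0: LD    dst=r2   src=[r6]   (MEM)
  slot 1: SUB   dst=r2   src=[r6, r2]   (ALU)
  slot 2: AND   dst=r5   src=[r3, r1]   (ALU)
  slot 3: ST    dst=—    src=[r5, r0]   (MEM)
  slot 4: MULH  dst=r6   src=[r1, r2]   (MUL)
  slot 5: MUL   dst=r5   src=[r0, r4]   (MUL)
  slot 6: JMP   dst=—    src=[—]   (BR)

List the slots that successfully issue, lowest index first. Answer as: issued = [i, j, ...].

slot 0 (MEM): ISSUE — free A3,Mu1,Ld1,B1 rp4 wp2
slot 1 (ALU): stall WAW — free A3,Mu1,Ld1,B1 rp4 wp2
slot 2 (ALU): ISSUE — free A2,Mu1,Ld1,B1 rp2 wp1
slot 3 (MEM): ISSUE — free A2,Mu1,Ld0,B1 rp0 wp1
slot 4 (MUL): stall RD_PORT — free A2,Mu1,Ld0,B1 rp0 wp1
slot 5 (MUL): stall RD_PORT — free A2,Mu1,Ld0,B1 rp0 wp1
slot 6 (BR): ISSUE — free A2,Mu1,Ld0,B0 rp0 wp1

issued = [0, 2, 3, 6]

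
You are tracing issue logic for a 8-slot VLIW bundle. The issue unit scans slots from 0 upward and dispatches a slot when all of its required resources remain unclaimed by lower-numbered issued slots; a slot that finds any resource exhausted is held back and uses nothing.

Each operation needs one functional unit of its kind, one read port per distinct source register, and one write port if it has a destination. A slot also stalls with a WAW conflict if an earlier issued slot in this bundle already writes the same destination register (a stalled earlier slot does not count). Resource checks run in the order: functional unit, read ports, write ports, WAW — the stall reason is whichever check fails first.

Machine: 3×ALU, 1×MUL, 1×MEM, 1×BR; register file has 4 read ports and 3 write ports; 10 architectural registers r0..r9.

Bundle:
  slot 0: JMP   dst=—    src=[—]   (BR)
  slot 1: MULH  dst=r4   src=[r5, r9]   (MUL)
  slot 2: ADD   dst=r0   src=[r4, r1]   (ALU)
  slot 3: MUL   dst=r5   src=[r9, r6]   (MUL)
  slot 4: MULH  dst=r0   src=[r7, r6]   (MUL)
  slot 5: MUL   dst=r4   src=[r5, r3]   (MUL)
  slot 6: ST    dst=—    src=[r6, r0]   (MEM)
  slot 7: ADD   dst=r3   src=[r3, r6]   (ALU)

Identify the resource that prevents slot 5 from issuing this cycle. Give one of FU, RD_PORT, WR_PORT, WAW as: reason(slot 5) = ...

reason(slot 5) = FU

  0. BR ⇒ go  {3A/1Mu/1Ld/0B | 4r 3w}
  1. MUL→r4 ⇒ go  {3A/0Mu/1Ld/0B | 2r 2w}
  2. ALU→r0 ⇒ go  {2A/0Mu/1Ld/0B | 0r 1w}
  3. MUL→r5 ⇒ no(FU)  {2A/0Mu/1Ld/0B | 0r 1w}
  4. MUL→r0 ⇒ no(FU)  {2A/0Mu/1Ld/0B | 0r 1w}
  5. MUL→r4 ⇒ no(FU)  {2A/0Mu/1Ld/0B | 0r 1w}
  6. MEM ⇒ no(RD_PORT)  {2A/0Mu/1Ld/0B | 0r 1w}
  7. ALU→r3 ⇒ no(RD_PORT)  {2A/0Mu/1Ld/0B | 0r 1w}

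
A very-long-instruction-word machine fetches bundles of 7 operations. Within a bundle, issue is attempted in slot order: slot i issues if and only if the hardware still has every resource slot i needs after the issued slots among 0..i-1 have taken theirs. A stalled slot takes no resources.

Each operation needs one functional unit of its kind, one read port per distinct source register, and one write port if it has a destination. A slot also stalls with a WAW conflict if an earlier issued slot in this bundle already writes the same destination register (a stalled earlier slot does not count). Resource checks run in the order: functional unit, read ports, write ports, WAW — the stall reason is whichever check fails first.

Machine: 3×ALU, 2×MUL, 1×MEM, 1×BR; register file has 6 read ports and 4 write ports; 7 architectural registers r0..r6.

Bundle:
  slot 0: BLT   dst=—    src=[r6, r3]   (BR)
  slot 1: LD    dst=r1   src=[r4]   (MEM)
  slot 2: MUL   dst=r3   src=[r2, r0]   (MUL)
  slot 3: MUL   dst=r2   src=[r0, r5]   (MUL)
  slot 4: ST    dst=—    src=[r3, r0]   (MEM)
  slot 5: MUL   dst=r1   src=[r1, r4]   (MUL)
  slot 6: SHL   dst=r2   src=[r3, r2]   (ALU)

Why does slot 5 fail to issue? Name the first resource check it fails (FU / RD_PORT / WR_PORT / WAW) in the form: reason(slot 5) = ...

reason(slot 5) = RD_PORT

[0] BR needs rd=2 wr=0: ok; after: ALU=3 MUL=2 MEM=1 BR=0, R=4, W=4
[1] MEM needs rd=1 wr=1: ok; after: ALU=3 MUL=2 MEM=0 BR=0, R=3, W=3
[2] MUL needs rd=2 wr=1: ok; after: ALU=3 MUL=1 MEM=0 BR=0, R=1, W=2
[3] MUL needs rd=2 wr=1: RD_PORT; after: ALU=3 MUL=1 MEM=0 BR=0, R=1, W=2
[4] MEM needs rd=2 wr=0: FU; after: ALU=3 MUL=1 MEM=0 BR=0, R=1, W=2
[5] MUL needs rd=2 wr=1: RD_PORT; after: ALU=3 MUL=1 MEM=0 BR=0, R=1, W=2
[6] ALU needs rd=2 wr=1: RD_PORT; after: ALU=3 MUL=1 MEM=0 BR=0, R=1, W=2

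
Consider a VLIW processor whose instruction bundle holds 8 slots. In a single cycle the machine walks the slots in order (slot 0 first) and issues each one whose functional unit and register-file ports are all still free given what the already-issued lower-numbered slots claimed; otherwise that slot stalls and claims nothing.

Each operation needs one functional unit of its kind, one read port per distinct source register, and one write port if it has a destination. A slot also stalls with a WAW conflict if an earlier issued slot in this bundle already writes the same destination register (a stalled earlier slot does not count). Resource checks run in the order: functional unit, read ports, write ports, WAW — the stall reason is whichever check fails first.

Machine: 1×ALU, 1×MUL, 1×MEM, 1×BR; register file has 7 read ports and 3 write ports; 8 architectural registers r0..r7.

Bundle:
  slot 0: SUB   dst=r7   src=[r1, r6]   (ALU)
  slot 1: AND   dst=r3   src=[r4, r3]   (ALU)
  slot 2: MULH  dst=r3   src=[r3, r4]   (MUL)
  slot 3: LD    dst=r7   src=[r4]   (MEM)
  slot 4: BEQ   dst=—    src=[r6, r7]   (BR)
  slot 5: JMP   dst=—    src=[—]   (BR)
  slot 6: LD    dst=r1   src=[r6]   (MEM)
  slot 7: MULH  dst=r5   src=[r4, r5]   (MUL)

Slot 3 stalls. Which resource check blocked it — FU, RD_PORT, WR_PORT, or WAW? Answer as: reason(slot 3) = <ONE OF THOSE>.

reason(slot 3) = WAW

slot 0 (ALU): ISSUE — free A0,Mu1,Ld1,B1 rp5 wp2
slot 1 (ALU): stall FU — free A0,Mu1,Ld1,B1 rp5 wp2
slot 2 (MUL): ISSUE — free A0,Mu0,Ld1,B1 rp3 wp1
slot 3 (MEM): stall WAW — free A0,Mu0,Ld1,B1 rp3 wp1
slot 4 (BR): ISSUE — free A0,Mu0,Ld1,B0 rp1 wp1
slot 5 (BR): stall FU — free A0,Mu0,Ld1,B0 rp1 wp1
slot 6 (MEM): ISSUE — free A0,Mu0,Ld0,B0 rp0 wp0
slot 7 (MUL): stall FU — free A0,Mu0,Ld0,B0 rp0 wp0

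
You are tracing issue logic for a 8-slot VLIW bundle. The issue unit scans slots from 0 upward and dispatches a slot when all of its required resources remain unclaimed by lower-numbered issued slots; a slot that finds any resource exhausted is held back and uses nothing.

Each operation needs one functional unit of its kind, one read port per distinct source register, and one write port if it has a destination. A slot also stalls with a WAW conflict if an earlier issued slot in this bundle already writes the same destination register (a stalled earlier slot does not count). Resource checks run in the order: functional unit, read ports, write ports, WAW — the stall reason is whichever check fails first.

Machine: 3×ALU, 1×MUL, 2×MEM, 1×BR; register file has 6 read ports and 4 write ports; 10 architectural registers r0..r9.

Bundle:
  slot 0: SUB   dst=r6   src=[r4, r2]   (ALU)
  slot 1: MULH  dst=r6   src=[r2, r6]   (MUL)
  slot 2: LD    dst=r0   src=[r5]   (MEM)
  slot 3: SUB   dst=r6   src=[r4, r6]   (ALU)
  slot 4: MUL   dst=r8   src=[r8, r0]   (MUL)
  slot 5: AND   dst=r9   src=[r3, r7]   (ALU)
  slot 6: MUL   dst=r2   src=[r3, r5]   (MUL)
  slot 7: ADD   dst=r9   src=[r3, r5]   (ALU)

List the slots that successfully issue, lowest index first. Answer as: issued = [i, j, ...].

issued = [0, 2, 4]

slot 0 (ALU): ISSUE — free A2,Mu1,Ld2,B1 rp4 wp3
slot 1 (MUL): stall WAW — free A2,Mu1,Ld2,B1 rp4 wp3
slot 2 (MEM): ISSUE — free A2,Mu1,Ld1,B1 rp3 wp2
slot 3 (ALU): stall WAW — free A2,Mu1,Ld1,B1 rp3 wp2
slot 4 (MUL): ISSUE — free A2,Mu0,Ld1,B1 rp1 wp1
slot 5 (ALU): stall RD_PORT — free A2,Mu0,Ld1,B1 rp1 wp1
slot 6 (MUL): stall FU — free A2,Mu0,Ld1,B1 rp1 wp1
slot 7 (ALU): stall RD_PORT — free A2,Mu0,Ld1,B1 rp1 wp1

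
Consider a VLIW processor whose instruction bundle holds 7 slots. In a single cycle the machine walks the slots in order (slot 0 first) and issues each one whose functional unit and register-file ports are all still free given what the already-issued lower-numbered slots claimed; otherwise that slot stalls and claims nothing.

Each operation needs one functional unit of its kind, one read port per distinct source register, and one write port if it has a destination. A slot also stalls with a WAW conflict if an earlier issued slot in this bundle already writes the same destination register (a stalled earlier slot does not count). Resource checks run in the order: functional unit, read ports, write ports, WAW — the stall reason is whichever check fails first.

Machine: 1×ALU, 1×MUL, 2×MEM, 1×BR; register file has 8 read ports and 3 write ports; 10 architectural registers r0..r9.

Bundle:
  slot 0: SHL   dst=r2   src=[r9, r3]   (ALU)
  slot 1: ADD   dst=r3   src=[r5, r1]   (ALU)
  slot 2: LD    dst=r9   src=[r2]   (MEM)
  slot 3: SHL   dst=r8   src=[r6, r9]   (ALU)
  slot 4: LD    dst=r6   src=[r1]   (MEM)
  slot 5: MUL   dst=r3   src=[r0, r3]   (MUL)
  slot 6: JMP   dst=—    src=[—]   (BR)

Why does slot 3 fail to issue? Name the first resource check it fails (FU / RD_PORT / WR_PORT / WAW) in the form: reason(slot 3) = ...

(0) want 1×ALU +2rd +1wr — yes → AL0|MU1|ME2|BR1|rd6|wr2
(1) want 1×ALU +2rd +1wr — FU → AL0|MU1|ME2|BR1|rd6|wr2
(2) want 1×MEM +1rd +1wr — yes → AL0|MU1|ME1|BR1|rd5|wr1
(3) want 1×ALU +2rd +1wr — FU → AL0|MU1|ME1|BR1|rd5|wr1
(4) want 1×MEM +1rd +1wr — yes → AL0|MU1|ME0|BR1|rd4|wr0
(5) want 1×MUL +2rd +1wr — WR_PORT → AL0|MU1|ME0|BR1|rd4|wr0
(6) want 1×BR +0rd +0wr — yes → AL0|MU1|ME0|BR0|rd4|wr0

reason(slot 3) = FU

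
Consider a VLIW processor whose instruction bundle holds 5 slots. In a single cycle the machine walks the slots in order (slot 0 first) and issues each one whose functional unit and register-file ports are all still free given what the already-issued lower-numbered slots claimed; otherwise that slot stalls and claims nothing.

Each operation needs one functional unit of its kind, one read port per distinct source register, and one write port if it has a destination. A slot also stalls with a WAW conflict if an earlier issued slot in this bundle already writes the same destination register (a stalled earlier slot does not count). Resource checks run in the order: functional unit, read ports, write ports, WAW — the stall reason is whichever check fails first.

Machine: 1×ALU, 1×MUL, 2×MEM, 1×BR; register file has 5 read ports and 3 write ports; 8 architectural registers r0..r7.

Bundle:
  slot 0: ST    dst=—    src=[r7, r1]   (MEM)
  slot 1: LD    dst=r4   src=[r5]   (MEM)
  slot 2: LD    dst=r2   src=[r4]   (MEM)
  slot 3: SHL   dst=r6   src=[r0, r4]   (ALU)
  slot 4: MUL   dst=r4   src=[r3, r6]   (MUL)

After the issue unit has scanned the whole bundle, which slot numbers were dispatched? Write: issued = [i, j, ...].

#0 MEM src=r7,r1 dispatched  <A:1 Mu:1 Ld:1 B:1 rd:3 wr:3>
#1 MEM src=r5 dispatched  <A:1 Mu:1 Ld:0 B:1 rd:2 wr:2>
#2 MEM src=r4 held:FU  <A:1 Mu:1 Ld:0 B:1 rd:2 wr:2>
#3 ALU src=r0,r4 dispatched  <A:0 Mu:1 Ld:0 B:1 rd:0 wr:1>
#4 MUL src=r3,r6 held:RD_PORT  <A:0 Mu:1 Ld:0 B:1 rd:0 wr:1>

issued = [0, 1, 3]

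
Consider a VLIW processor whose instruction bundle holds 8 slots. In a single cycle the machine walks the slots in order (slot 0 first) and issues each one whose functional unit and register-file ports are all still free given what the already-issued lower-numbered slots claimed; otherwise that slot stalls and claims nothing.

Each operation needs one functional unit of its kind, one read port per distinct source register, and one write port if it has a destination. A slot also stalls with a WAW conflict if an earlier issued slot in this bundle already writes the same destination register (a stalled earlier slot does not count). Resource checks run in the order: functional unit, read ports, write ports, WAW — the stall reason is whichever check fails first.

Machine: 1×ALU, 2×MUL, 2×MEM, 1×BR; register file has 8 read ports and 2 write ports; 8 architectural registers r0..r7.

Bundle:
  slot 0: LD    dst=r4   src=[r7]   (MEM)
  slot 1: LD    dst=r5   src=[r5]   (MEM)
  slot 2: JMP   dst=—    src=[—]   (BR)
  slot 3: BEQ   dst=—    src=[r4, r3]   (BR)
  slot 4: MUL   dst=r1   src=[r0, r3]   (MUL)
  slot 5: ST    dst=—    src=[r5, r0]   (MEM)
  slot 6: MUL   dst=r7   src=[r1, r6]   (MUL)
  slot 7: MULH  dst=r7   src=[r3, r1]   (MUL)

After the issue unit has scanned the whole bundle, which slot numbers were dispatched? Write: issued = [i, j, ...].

issued = [0, 1, 2]

[0] MEM needs rd=1 wr=1: ok; after: ALU=1 MUL=2 MEM=1 BR=1, R=7, W=1
[1] MEM needs rd=1 wr=1: ok; after: ALU=1 MUL=2 MEM=0 BR=1, R=6, W=0
[2] BR needs rd=0 wr=0: ok; after: ALU=1 MUL=2 MEM=0 BR=0, R=6, W=0
[3] BR needs rd=2 wr=0: FU; after: ALU=1 MUL=2 MEM=0 BR=0, R=6, W=0
[4] MUL needs rd=2 wr=1: WR_PORT; after: ALU=1 MUL=2 MEM=0 BR=0, R=6, W=0
[5] MEM needs rd=2 wr=0: FU; after: ALU=1 MUL=2 MEM=0 BR=0, R=6, W=0
[6] MUL needs rd=2 wr=1: WR_PORT; after: ALU=1 MUL=2 MEM=0 BR=0, R=6, W=0
[7] MUL needs rd=2 wr=1: WR_PORT; after: ALU=1 MUL=2 MEM=0 BR=0, R=6, W=0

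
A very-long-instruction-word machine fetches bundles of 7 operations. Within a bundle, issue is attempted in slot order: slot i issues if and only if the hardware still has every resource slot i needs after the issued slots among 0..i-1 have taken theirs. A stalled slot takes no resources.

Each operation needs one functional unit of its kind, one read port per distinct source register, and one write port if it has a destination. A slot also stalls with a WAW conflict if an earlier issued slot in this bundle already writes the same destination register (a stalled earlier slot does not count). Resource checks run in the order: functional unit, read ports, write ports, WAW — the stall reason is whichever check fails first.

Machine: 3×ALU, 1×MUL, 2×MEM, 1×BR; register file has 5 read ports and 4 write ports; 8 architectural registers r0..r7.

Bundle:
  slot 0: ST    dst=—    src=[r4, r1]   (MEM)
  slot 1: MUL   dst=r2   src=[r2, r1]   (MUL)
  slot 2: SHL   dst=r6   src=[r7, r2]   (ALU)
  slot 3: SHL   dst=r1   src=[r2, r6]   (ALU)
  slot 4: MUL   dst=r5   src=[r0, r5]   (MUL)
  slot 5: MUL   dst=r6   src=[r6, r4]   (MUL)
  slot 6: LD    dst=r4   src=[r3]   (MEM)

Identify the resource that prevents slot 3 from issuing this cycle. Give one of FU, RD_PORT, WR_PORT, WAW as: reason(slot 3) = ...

reason(slot 3) = RD_PORT

(0) want 1×MEM +2rd +0wr — yes → AL3|MU1|ME1|BR1|rd3|wr4
(1) want 1×MUL +2rd +1wr — yes → AL3|MU0|ME1|BR1|rd1|wr3
(2) want 1×ALU +2rd +1wr — RD_PORT → AL3|MU0|ME1|BR1|rd1|wr3
(3) want 1×ALU +2rd +1wr — RD_PORT → AL3|MU0|ME1|BR1|rd1|wr3
(4) want 1×MUL +2rd +1wr — FU → AL3|MU0|ME1|BR1|rd1|wr3
(5) want 1×MUL +2rd +1wr — FU → AL3|MU0|ME1|BR1|rd1|wr3
(6) want 1×MEM +1rd +1wr — yes → AL3|MU0|ME0|BR1|rd0|wr2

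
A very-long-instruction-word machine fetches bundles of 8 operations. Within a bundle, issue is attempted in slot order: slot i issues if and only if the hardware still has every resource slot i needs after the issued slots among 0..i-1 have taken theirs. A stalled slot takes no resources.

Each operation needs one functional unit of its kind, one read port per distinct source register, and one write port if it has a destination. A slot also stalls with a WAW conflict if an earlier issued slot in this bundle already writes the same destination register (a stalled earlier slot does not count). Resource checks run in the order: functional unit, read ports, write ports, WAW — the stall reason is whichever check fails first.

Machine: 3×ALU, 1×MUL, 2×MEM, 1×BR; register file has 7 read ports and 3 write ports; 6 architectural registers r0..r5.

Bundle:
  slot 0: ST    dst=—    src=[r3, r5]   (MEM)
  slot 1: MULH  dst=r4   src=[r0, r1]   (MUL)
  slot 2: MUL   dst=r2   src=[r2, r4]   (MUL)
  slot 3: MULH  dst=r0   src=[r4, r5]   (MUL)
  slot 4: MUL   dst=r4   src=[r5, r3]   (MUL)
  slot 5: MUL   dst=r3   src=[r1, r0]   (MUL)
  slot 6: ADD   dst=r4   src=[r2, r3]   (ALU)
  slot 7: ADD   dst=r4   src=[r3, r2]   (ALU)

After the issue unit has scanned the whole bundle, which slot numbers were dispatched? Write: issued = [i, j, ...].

issued = [0, 1]

[0] MEM needs rd=2 wr=0: ok; after: ALU=3 MUL=1 MEM=1 BR=1, R=5, W=3
[1] MUL needs rd=2 wr=1: ok; after: ALU=3 MUL=0 MEM=1 BR=1, R=3, W=2
[2] MUL needs rd=2 wr=1: FU; after: ALU=3 MUL=0 MEM=1 BR=1, R=3, W=2
[3] MUL needs rd=2 wr=1: FU; after: ALU=3 MUL=0 MEM=1 BR=1, R=3, W=2
[4] MUL needs rd=2 wr=1: FU; after: ALU=3 MUL=0 MEM=1 BR=1, R=3, W=2
[5] MUL needs rd=2 wr=1: FU; after: ALU=3 MUL=0 MEM=1 BR=1, R=3, W=2
[6] ALU needs rd=2 wr=1: WAW; after: ALU=3 MUL=0 MEM=1 BR=1, R=3, W=2
[7] ALU needs rd=2 wr=1: WAW; after: ALU=3 MUL=0 MEM=1 BR=1, R=3, W=2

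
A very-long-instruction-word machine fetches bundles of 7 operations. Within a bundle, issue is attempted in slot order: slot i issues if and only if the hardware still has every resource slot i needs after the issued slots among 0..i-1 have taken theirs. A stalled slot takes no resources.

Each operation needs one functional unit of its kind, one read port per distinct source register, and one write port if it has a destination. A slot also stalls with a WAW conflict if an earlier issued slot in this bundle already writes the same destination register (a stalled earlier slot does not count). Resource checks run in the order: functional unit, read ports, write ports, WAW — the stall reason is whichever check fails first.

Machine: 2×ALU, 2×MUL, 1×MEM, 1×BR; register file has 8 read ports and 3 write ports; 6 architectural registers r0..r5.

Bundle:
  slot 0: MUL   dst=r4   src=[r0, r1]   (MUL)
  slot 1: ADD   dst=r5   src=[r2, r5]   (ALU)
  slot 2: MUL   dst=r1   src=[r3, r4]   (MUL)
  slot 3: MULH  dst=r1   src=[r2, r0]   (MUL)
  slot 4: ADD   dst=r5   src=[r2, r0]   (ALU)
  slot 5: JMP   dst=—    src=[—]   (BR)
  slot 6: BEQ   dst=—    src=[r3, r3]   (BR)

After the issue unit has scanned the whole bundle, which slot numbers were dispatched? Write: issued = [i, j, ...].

issued = [0, 1, 2, 5]

#0 MUL src=r0,r1 dispatched  <A:2 Mu:1 Ld:1 B:1 rd:6 wr:2>
#1 ALU src=r2,r5 dispatched  <A:1 Mu:1 Ld:1 B:1 rd:4 wr:1>
#2 MUL src=r3,r4 dispatched  <A:1 Mu:0 Ld:1 B:1 rd:2 wr:0>
#3 MUL src=r2,r0 held:FU  <A:1 Mu:0 Ld:1 B:1 rd:2 wr:0>
#4 ALU src=r2,r0 held:WR_PORT  <A:1 Mu:0 Ld:1 B:1 rd:2 wr:0>
#5 BR src=- dispatched  <A:1 Mu:0 Ld:1 B:0 rd:2 wr:0>
#6 BR src=r3,r3 held:FU  <A:1 Mu:0 Ld:1 B:0 rd:2 wr:0>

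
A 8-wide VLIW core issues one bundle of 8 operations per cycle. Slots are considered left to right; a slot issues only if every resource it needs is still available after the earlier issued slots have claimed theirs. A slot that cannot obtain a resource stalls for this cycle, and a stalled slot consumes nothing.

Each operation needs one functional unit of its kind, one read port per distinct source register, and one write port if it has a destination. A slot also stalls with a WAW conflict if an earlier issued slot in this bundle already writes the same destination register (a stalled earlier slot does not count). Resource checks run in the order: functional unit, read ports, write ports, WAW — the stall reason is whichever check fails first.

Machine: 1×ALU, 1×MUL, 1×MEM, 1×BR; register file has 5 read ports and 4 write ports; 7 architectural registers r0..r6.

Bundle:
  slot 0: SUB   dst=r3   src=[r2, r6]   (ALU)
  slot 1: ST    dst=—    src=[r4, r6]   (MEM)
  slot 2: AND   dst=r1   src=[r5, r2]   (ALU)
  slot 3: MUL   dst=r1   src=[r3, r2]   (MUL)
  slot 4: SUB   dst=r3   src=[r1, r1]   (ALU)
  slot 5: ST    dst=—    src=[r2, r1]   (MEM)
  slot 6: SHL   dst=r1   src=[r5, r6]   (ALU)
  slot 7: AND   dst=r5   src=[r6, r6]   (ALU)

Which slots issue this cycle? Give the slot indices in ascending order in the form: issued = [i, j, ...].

issued = [0, 1]

slot 0 (ALU): ISSUE — free A0,Mu1,Ld1,B1 rp3 wp3
slot 1 (MEM): ISSUE — free A0,Mu1,Ld0,B1 rp1 wp3
slot 2 (ALU): stall FU — free A0,Mu1,Ld0,B1 rp1 wp3
slot 3 (MUL): stall RD_PORT — free A0,Mu1,Ld0,B1 rp1 wp3
slot 4 (ALU): stall FU — free A0,Mu1,Ld0,B1 rp1 wp3
slot 5 (MEM): stall FU — free A0,Mu1,Ld0,B1 rp1 wp3
slot 6 (ALU): stall FU — free A0,Mu1,Ld0,B1 rp1 wp3
slot 7 (ALU): stall FU — free A0,Mu1,Ld0,B1 rp1 wp3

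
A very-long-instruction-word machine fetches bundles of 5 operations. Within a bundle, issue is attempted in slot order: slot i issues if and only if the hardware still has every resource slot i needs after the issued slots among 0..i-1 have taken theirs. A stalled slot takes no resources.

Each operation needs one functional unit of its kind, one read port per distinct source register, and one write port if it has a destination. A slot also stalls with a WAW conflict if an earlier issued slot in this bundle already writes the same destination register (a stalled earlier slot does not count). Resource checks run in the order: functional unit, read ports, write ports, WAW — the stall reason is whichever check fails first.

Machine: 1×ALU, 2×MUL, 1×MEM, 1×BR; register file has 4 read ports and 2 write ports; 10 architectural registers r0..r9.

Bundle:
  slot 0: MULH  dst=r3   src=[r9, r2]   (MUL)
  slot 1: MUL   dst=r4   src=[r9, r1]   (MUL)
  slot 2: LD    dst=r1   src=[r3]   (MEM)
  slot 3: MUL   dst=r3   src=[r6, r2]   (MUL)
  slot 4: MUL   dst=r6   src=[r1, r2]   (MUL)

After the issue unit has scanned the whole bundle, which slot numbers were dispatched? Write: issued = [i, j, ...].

  0. MUL→r3 ⇒ go  {1A/1Mu/1Ld/1B | 2r 1w}
  1. MUL→r4 ⇒ go  {1A/0Mu/1Ld/1B | 0r 0w}
  2. MEM→r1 ⇒ no(RD_PORT)  {1A/0Mu/1Ld/1B | 0r 0w}
  3. MUL→r3 ⇒ no(FU)  {1A/0Mu/1Ld/1B | 0r 0w}
  4. MUL→r6 ⇒ no(FU)  {1A/0Mu/1Ld/1B | 0r 0w}

issued = [0, 1]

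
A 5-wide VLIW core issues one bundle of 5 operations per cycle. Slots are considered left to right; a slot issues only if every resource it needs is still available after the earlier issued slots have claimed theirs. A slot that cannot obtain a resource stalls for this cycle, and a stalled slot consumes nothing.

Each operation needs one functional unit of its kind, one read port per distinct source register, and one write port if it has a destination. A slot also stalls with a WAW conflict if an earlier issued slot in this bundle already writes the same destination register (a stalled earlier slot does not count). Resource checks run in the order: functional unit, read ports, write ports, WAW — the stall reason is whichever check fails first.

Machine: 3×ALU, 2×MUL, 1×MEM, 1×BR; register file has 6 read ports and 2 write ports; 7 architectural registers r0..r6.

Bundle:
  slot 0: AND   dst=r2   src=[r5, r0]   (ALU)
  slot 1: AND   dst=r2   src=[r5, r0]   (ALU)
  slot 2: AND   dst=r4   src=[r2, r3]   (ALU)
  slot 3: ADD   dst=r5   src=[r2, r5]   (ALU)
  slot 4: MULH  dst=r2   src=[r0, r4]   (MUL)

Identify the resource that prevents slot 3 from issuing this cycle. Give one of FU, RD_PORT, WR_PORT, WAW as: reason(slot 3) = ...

reason(slot 3) = WR_PORT

(0) want 1×ALU +2rd +1wr — yes → AL2|MU2|ME1|BR1|rd4|wr1
(1) want 1×ALU +2rd +1wr — WAW → AL2|MU2|ME1|BR1|rd4|wr1
(2) want 1×ALU +2rd +1wr — yes → AL1|MU2|ME1|BR1|rd2|wr0
(3) want 1×ALU +2rd +1wr — WR_PORT → AL1|MU2|ME1|BR1|rd2|wr0
(4) want 1×MUL +2rd +1wr — WR_PORT → AL1|MU2|ME1|BR1|rd2|wr0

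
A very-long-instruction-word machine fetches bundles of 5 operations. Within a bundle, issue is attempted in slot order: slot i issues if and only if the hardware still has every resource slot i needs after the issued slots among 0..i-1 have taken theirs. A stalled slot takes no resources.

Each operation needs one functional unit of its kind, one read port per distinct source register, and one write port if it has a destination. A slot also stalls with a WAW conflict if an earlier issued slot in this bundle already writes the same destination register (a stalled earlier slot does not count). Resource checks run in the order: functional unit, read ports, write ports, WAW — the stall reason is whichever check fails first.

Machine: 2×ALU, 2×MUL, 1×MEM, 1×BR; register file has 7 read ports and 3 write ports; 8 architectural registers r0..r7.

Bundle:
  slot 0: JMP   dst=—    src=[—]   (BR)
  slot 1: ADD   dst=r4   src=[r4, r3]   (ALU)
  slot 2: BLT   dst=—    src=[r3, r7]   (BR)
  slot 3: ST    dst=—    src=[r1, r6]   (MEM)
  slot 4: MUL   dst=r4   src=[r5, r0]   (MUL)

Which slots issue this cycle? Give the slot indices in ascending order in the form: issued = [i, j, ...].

issued = [0, 1, 3]

[0] BR needs rd=0 wr=0: ok; after: ALU=2 MUL=2 MEM=1 BR=0, R=7, W=3
[1] ALU needs rd=2 wr=1: ok; after: ALU=1 MUL=2 MEM=1 BR=0, R=5, W=2
[2] BR needs rd=2 wr=0: FU; after: ALU=1 MUL=2 MEM=1 BR=0, R=5, W=2
[3] MEM needs rd=2 wr=0: ok; after: ALU=1 MUL=2 MEM=0 BR=0, R=3, W=2
[4] MUL needs rd=2 wr=1: WAW; after: ALU=1 MUL=2 MEM=0 BR=0, R=3, W=2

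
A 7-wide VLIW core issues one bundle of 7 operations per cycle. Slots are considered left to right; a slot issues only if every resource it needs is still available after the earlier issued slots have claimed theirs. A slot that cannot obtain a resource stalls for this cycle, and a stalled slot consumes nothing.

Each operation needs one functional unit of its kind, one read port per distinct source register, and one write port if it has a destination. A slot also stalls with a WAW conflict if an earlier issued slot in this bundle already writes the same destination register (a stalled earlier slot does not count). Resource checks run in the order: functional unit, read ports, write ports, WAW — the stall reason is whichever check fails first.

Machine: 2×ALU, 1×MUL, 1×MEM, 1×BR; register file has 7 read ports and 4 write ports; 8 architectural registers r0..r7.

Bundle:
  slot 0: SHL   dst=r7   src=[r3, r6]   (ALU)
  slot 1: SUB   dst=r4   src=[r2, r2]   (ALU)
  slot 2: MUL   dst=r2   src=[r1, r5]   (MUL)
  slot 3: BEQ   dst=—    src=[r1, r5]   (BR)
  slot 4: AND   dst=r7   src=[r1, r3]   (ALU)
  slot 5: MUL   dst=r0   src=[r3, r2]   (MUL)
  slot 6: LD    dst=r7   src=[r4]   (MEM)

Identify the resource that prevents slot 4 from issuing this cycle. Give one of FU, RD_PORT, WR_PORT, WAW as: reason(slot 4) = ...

reason(slot 4) = FU

#0 ALU src=r3,r6 dispatched  <A:1 Mu:1 Ld:1 B:1 rd:5 wr:3>
#1 ALU src=r2,r2 dispatched  <A:0 Mu:1 Ld:1 B:1 rd:4 wr:2>
#2 MUL src=r1,r5 dispatched  <A:0 Mu:0 Ld:1 B:1 rd:2 wr:1>
#3 BR src=r1,r5 dispatched  <A:0 Mu:0 Ld:1 B:0 rd:0 wr:1>
#4 ALU src=r1,r3 held:FU  <A:0 Mu:0 Ld:1 B:0 rd:0 wr:1>
#5 MUL src=r3,r2 held:FU  <A:0 Mu:0 Ld:1 B:0 rd:0 wr:1>
#6 MEM src=r4 held:RD_PORT  <A:0 Mu:0 Ld:1 B:0 rd:0 wr:1>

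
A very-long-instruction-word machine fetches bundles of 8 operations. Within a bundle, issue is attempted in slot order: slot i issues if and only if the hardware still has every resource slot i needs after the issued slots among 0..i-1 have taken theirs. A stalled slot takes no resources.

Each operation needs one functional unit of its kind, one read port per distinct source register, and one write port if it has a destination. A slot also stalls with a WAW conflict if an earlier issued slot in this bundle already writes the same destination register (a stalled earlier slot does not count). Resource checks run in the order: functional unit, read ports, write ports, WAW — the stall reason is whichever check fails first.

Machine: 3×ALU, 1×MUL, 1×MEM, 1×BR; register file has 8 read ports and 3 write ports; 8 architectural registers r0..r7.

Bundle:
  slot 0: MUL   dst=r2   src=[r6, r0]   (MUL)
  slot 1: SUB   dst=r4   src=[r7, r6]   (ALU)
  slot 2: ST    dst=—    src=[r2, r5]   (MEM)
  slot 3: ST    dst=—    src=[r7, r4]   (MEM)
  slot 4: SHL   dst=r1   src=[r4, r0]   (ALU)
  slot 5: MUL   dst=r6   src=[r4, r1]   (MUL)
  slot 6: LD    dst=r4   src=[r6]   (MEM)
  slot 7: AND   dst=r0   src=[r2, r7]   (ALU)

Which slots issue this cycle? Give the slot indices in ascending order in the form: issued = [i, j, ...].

(0) want 1×MUL +2rd +1wr — yes → AL3|MU0|ME1|BR1|rd6|wr2
(1) want 1×ALU +2rd +1wr — yes → AL2|MU0|ME1|BR1|rd4|wr1
(2) want 1×MEM +2rd +0wr — yes → AL2|MU0|ME0|BR1|rd2|wr1
(3) want 1×MEM +2rd +0wr — FU → AL2|MU0|ME0|BR1|rd2|wr1
(4) want 1×ALU +2rd +1wr — yes → AL1|MU0|ME0|BR1|rd0|wr0
(5) want 1×MUL +2rd +1wr — FU → AL1|MU0|ME0|BR1|rd0|wr0
(6) want 1×MEM +1rd +1wr — FU → AL1|MU0|ME0|BR1|rd0|wr0
(7) want 1×ALU +2rd +1wr — RD_PORT → AL1|MU0|ME0|BR1|rd0|wr0

issued = [0, 1, 2, 4]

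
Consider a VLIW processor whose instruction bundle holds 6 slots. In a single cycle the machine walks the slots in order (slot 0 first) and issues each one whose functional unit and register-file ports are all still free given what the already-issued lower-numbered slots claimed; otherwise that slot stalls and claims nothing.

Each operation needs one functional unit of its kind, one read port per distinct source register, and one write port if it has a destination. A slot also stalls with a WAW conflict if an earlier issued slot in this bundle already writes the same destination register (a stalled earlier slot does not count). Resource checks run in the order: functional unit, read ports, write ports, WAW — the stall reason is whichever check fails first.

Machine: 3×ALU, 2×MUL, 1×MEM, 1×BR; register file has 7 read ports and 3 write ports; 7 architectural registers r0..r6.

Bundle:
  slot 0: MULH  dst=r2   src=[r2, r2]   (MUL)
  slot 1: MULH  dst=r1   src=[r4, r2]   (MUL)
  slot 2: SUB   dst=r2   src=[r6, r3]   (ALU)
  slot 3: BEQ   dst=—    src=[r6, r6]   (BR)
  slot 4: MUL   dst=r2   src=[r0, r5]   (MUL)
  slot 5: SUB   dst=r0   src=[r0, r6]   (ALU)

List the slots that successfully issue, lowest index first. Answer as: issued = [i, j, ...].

  0. MUL→r2 ⇒ go  {3A/1Mu/1Ld/1B | 6r 2w}
  1. MUL→r1 ⇒ go  {3A/0Mu/1Ld/1B | 4r 1w}
  2. ALU→r2 ⇒ no(WAW)  {3A/0Mu/1Ld/1B | 4r 1w}
  3. BR ⇒ go  {3A/0Mu/1Ld/0B | 3r 1w}
  4. MUL→r2 ⇒ no(FU)  {3A/0Mu/1Ld/0B | 3r 1w}
  5. ALU→r0 ⇒ go  {2A/0Mu/1Ld/0B | 1r 0w}

issued = [0, 1, 3, 5]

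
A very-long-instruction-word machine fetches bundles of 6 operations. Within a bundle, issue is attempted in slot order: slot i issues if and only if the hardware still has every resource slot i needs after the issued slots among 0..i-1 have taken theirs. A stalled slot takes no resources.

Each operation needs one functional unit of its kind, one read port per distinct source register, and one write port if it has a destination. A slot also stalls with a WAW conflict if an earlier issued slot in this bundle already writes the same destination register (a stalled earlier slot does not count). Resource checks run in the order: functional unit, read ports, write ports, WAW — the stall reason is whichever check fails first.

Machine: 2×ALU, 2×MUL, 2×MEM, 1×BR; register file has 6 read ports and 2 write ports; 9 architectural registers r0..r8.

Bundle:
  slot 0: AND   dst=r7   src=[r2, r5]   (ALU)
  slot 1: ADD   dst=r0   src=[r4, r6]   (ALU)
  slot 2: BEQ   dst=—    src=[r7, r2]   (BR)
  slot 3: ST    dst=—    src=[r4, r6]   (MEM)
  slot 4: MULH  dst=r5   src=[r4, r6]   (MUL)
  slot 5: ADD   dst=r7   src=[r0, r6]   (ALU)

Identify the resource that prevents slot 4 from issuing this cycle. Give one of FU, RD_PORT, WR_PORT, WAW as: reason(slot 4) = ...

reason(slot 4) = RD_PORT

(0) want 1×ALU +2rd +1wr — yes → AL1|MU2|ME2|BR1|rd4|wr1
(1) want 1×ALU +2rd +1wr — yes → AL0|MU2|ME2|BR1|rd2|wr0
(2) want 1×BR +2rd +0wr — yes → AL0|MU2|ME2|BR0|rd0|wr0
(3) want 1×MEM +2rd +0wr — RD_PORT → AL0|MU2|ME2|BR0|rd0|wr0
(4) want 1×MUL +2rd +1wr — RD_PORT → AL0|MU2|ME2|BR0|rd0|wr0
(5) want 1×ALU +2rd +1wr — FU → AL0|MU2|ME2|BR0|rd0|wr0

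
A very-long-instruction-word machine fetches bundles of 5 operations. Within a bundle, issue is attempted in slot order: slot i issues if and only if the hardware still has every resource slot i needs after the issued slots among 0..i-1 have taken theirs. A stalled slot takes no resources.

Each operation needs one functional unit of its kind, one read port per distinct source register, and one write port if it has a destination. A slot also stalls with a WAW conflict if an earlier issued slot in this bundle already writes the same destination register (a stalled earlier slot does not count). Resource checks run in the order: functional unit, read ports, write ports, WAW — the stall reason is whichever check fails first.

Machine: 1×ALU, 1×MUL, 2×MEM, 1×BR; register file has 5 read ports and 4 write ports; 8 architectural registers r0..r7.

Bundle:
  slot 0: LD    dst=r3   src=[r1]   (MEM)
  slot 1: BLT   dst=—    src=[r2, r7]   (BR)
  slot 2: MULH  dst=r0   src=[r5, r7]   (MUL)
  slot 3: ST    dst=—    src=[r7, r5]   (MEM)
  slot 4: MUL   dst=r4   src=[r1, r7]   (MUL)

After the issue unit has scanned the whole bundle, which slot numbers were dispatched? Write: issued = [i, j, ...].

issued = [0, 1, 2]

  0. MEM→r3 ⇒ go  {1A/1Mu/1Ld/1B | 4r 3w}
  1. BR ⇒ go  {1A/1Mu/1Ld/0B | 2r 3w}
  2. MUL→r0 ⇒ go  {1A/0Mu/1Ld/0B | 0r 2w}
  3. MEM ⇒ no(RD_PORT)  {1A/0Mu/1Ld/0B | 0r 2w}
  4. MUL→r4 ⇒ no(FU)  {1A/0Mu/1Ld/0B | 0r 2w}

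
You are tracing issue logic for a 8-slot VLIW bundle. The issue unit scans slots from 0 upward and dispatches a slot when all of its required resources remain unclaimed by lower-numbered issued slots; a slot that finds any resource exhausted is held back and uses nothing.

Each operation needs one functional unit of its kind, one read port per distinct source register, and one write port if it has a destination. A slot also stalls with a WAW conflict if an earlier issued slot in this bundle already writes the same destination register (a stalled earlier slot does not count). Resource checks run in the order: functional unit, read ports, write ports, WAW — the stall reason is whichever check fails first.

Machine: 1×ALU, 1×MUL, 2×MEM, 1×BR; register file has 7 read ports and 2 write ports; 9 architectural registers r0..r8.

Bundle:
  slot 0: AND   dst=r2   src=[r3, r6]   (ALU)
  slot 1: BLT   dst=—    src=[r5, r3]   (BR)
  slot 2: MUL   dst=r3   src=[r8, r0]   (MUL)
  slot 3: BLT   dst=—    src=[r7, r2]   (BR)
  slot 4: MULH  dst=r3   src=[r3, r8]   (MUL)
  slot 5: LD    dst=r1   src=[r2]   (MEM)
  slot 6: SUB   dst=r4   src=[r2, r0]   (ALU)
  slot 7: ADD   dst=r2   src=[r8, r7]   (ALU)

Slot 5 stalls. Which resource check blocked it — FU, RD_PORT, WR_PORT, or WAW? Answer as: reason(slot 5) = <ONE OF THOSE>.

reason(slot 5) = WR_PORT

#0 ALU src=r3,r6 dispatched  <A:0 Mu:1 Ld:2 B:1 rd:5 wr:1>
#1 BR src=r5,r3 dispatched  <A:0 Mu:1 Ld:2 B:0 rd:3 wr:1>
#2 MUL src=r8,r0 dispatched  <A:0 Mu:0 Ld:2 B:0 rd:1 wr:0>
#3 BR src=r7,r2 held:FU  <A:0 Mu:0 Ld:2 B:0 rd:1 wr:0>
#4 MUL src=r3,r8 held:FU  <A:0 Mu:0 Ld:2 B:0 rd:1 wr:0>
#5 MEM src=r2 held:WR_PORT  <A:0 Mu:0 Ld:2 B:0 rd:1 wr:0>
#6 ALU src=r2,r0 held:FU  <A:0 Mu:0 Ld:2 B:0 rd:1 wr:0>
#7 ALU src=r8,r7 held:FU  <A:0 Mu:0 Ld:2 B:0 rd:1 wr:0>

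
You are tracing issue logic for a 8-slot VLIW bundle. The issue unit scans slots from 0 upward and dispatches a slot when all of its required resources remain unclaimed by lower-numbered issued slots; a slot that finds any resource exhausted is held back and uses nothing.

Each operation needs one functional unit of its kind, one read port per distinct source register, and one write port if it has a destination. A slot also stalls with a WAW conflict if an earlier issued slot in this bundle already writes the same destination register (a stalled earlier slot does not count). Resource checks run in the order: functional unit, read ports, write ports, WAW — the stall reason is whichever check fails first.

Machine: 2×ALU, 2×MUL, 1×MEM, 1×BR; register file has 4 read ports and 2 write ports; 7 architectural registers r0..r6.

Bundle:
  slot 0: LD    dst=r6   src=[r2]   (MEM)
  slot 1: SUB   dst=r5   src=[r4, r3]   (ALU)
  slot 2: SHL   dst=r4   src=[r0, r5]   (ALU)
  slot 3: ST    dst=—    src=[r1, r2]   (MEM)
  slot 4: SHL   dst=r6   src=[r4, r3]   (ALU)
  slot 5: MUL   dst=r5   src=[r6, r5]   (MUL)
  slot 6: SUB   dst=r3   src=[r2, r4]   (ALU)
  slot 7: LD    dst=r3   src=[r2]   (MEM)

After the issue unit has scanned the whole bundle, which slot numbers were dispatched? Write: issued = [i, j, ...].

issued = [0, 1]

  0. MEM→r6 ⇒ go  {2A/2Mu/0Ld/1B | 3r 1w}
  1. ALU→r5 ⇒ go  {1A/2Mu/0Ld/1B | 1r 0w}
  2. ALU→r4 ⇒ no(RD_PORT)  {1A/2Mu/0Ld/1B | 1r 0w}
  3. MEM ⇒ no(FU)  {1A/2Mu/0Ld/1B | 1r 0w}
  4. ALU→r6 ⇒ no(RD_PORT)  {1A/2Mu/0Ld/1B | 1r 0w}
  5. MUL→r5 ⇒ no(RD_PORT)  {1A/2Mu/0Ld/1B | 1r 0w}
  6. ALU→r3 ⇒ no(RD_PORT)  {1A/2Mu/0Ld/1B | 1r 0w}
  7. MEM→r3 ⇒ no(FU)  {1A/2Mu/0Ld/1B | 1r 0w}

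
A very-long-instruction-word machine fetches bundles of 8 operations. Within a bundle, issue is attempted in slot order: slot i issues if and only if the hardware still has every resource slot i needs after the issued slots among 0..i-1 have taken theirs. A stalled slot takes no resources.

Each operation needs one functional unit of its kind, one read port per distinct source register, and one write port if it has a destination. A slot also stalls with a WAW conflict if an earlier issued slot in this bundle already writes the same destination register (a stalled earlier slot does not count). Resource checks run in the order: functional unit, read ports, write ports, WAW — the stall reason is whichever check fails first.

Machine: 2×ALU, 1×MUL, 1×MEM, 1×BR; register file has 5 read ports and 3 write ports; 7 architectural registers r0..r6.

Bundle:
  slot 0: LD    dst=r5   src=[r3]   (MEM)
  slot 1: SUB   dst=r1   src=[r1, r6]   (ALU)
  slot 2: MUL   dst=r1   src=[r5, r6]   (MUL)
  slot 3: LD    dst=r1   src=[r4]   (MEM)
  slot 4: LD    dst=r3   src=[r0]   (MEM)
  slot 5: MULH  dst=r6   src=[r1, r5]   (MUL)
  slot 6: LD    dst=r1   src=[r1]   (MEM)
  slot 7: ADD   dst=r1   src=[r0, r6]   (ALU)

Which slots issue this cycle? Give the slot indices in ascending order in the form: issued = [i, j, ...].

issued = [0, 1, 5]

  0. MEM→r5 ⇒ go  {2A/1Mu/0Ld/1B | 4r 2w}
  1. ALU→r1 ⇒ go  {1A/1Mu/0Ld/1B | 2r 1w}
  2. MUL→r1 ⇒ no(WAW)  {1A/1Mu/0Ld/1B | 2r 1w}
  3. MEM→r1 ⇒ no(FU)  {1A/1Mu/0Ld/1B | 2r 1w}
  4. MEM→r3 ⇒ no(FU)  {1A/1Mu/0Ld/1B | 2r 1w}
  5. MUL→r6 ⇒ go  {1A/0Mu/0Ld/1B | 0r 0w}
  6. MEM→r1 ⇒ no(FU)  {1A/0Mu/0Ld/1B | 0r 0w}
  7. ALU→r1 ⇒ no(RD_PORT)  {1A/0Mu/0Ld/1B | 0r 0w}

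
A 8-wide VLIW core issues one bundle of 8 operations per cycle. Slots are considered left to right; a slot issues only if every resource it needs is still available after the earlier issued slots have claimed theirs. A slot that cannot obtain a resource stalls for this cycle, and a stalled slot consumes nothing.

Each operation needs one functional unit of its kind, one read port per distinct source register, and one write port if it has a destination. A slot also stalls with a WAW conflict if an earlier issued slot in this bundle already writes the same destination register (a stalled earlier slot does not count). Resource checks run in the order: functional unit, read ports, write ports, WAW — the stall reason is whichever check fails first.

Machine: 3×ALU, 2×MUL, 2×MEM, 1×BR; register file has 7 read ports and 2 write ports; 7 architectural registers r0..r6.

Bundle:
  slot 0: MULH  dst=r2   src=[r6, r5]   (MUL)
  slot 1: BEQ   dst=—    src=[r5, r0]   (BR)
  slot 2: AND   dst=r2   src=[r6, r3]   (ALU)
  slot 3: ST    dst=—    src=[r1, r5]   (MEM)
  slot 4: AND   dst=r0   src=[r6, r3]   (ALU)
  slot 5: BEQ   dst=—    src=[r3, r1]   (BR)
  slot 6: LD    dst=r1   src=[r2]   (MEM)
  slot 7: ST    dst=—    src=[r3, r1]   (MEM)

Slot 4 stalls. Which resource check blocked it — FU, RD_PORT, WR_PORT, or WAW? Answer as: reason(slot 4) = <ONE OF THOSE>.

[0] MUL needs rd=2 wr=1: ok; after: ALU=3 MUL=1 MEM=2 BR=1, R=5, W=1
[1] BR needs rd=2 wr=0: ok; after: ALU=3 MUL=1 MEM=2 BR=0, R=3, W=1
[2] ALU needs rd=2 wr=1: WAW; after: ALU=3 MUL=1 MEM=2 BR=0, R=3, W=1
[3] MEM needs rd=2 wr=0: ok; after: ALU=3 MUL=1 MEM=1 BR=0, R=1, W=1
[4] ALU needs rd=2 wr=1: RD_PORT; after: ALU=3 MUL=1 MEM=1 BR=0, R=1, W=1
[5] BR needs rd=2 wr=0: FU; after: ALU=3 MUL=1 MEM=1 BR=0, R=1, W=1
[6] MEM needs rd=1 wr=1: ok; after: ALU=3 MUL=1 MEM=0 BR=0, R=0, W=0
[7] MEM needs rd=2 wr=0: FU; after: ALU=3 MUL=1 MEM=0 BR=0, R=0, W=0

reason(slot 4) = RD_PORT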